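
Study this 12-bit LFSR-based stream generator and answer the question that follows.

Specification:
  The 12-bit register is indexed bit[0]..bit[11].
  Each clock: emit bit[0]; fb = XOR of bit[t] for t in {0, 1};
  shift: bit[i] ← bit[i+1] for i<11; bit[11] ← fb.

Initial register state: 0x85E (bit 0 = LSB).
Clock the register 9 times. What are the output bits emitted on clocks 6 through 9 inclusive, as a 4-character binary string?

reg_0 = 0x85E
clock 1: out=0, reg = 0xC2F
clock 2: out=1, reg = 0x617
clock 3: out=1, reg = 0x30B
clock 4: out=1, reg = 0x185
clock 5: out=1, reg = 0x8C2
clock 6: out=0, reg = 0xC61
clock 7: out=1, reg = 0xE30
clock 8: out=0, reg = 0x718
clock 9: out=0, reg = 0x38C

0100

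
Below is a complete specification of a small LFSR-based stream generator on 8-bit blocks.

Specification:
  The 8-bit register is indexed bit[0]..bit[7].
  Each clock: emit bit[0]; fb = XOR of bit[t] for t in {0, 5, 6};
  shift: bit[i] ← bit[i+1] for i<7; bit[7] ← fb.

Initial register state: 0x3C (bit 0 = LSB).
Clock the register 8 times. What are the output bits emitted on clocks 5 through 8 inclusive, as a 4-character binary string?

reg_0 = 0x3C
clock 1: out=0, reg = 0x9E
clock 2: out=0, reg = 0x4F
clock 3: out=1, reg = 0x27
clock 4: out=1, reg = 0x13
clock 5: out=1, reg = 0x89
clock 6: out=1, reg = 0xC4
clock 7: out=0, reg = 0xE2
clock 8: out=0, reg = 0x71

1100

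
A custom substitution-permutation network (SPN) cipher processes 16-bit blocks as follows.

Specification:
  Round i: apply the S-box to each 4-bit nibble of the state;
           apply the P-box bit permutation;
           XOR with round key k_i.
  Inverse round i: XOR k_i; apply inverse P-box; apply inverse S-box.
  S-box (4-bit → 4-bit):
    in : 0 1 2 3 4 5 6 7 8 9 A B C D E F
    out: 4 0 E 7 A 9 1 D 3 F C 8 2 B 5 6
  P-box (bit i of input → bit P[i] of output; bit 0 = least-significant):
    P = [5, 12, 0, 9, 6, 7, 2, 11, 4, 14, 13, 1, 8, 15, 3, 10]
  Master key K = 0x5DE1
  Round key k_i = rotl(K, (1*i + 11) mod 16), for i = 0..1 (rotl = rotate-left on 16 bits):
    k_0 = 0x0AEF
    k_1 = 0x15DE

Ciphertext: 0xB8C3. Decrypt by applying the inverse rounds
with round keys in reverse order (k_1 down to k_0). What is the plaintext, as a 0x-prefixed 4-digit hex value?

0x2BEF

s_0 = ciphertext = 0xB8C3
s_1 = InvRound(s_0, k_1) = 0x9EA0
s_2 = InvRound(s_1, k_0) = 0x2BEF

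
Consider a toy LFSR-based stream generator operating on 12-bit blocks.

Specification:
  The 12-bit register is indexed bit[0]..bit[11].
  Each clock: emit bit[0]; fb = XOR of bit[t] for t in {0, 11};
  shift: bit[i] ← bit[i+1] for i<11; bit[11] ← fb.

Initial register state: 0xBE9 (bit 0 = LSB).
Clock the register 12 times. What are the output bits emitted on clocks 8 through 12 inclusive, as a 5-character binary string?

reg_0 = 0xBE9
clock 1: out=1, reg = 0x5F4
clock 2: out=0, reg = 0x2FA
clock 3: out=0, reg = 0x17D
clock 4: out=1, reg = 0x8BE
clock 5: out=0, reg = 0xC5F
clock 6: out=1, reg = 0x62F
clock 7: out=1, reg = 0xB17
clock 8: out=1, reg = 0x58B
clock 9: out=1, reg = 0xAC5
clock 10: out=1, reg = 0x562
clock 11: out=0, reg = 0x2B1
clock 12: out=1, reg = 0x958

11101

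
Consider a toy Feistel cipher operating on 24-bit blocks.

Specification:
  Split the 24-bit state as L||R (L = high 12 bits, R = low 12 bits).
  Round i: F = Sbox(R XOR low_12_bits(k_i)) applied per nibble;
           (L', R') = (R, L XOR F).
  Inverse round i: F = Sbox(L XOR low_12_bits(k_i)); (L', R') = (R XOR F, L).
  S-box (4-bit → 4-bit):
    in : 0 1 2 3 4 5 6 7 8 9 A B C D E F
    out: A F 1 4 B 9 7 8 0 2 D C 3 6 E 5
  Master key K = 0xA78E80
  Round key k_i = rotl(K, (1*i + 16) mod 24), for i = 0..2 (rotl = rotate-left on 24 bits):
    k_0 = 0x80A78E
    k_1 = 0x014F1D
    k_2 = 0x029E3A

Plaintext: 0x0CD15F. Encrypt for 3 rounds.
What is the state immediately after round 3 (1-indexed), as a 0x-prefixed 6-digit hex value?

0x19A278

s_0 = plaintext = 0x0CD15F
s_1 = Round(s_0, k_0) = 0x15F7A2
s_2 = Round(s_1, k_1) = 0x7A219A
s_3 = Round(s_2, k_2) = 0x19A278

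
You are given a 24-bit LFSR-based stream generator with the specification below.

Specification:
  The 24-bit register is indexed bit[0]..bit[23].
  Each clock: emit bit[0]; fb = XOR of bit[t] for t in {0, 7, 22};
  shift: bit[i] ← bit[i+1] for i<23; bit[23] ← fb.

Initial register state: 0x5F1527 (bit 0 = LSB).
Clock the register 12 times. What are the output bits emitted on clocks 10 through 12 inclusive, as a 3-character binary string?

reg_0 = 0x5F1527
clock 1: out=1, reg = 0x2F8A93
clock 2: out=1, reg = 0x17C549
clock 3: out=1, reg = 0x8BE2A4
clock 4: out=0, reg = 0xC5F152
clock 5: out=0, reg = 0xE2F8A9
clock 6: out=1, reg = 0xF17C54
clock 7: out=0, reg = 0xF8BE2A
clock 8: out=0, reg = 0xFC5F15
clock 9: out=1, reg = 0x7E2F8A
clock 10: out=0, reg = 0x3F17C5
clock 11: out=1, reg = 0x1F8BE2
clock 12: out=0, reg = 0x8FC5F1

010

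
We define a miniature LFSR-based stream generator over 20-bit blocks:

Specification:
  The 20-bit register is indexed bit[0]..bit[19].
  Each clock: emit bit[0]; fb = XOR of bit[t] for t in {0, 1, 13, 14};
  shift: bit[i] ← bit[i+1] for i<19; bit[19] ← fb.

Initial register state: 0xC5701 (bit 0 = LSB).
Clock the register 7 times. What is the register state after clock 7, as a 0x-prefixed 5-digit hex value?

0xA58AE

reg_0 = 0xC5701
clock 1: out=1, reg = 0x62B80
clock 2: out=0, reg = 0xB15C0
clock 3: out=0, reg = 0x58AE0
clock 4: out=0, reg = 0x2C570
clock 5: out=0, reg = 0x962B8
clock 6: out=0, reg = 0x4B15C
clock 7: out=0, reg = 0xA58AE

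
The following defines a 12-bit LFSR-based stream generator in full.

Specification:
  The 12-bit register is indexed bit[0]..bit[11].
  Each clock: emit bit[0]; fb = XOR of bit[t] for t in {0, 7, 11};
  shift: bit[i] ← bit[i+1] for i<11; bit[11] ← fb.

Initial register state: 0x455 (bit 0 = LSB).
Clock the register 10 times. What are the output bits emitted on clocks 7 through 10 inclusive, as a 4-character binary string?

1000

reg_0 = 0x455
clock 1: out=1, reg = 0xA2A
clock 2: out=0, reg = 0xD15
clock 3: out=1, reg = 0x68A
clock 4: out=0, reg = 0xB45
clock 5: out=1, reg = 0x5A2
clock 6: out=0, reg = 0xAD1
clock 7: out=1, reg = 0xD68
clock 8: out=0, reg = 0xEB4
clock 9: out=0, reg = 0x75A
clock 10: out=0, reg = 0x3AD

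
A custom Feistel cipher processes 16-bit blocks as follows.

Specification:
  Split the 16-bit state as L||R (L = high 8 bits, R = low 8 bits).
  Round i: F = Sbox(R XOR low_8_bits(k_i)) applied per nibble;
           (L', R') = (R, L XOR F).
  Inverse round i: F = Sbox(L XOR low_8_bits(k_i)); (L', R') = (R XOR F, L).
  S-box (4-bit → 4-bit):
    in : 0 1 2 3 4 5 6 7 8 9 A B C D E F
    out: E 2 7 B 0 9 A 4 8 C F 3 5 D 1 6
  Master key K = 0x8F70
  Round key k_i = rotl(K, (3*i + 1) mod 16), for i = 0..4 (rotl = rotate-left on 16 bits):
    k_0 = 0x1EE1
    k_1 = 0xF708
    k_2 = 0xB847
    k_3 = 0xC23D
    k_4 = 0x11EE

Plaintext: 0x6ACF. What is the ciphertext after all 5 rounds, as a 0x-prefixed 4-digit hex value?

s_0 = plaintext = 0x6ACF
s_1 = Round(s_0, k_0) = 0xCF1B
s_2 = Round(s_1, k_1) = 0x1BE4
s_3 = Round(s_2, k_2) = 0xE4E0
s_4 = Round(s_3, k_3) = 0xE039
s_5 = Round(s_4, k_4) = 0x3934

0x3934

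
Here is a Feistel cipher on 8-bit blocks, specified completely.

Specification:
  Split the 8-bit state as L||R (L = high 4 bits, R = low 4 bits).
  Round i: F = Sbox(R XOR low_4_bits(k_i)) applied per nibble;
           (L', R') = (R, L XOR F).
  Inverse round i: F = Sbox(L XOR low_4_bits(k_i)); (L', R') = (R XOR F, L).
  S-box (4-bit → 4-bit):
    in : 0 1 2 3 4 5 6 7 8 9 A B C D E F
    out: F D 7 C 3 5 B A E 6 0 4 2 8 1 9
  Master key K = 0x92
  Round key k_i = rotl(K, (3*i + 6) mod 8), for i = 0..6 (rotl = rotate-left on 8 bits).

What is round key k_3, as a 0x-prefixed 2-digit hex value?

K = 0x92
k_0 = rotl(K, (3*0+6) mod 8) = rotl(K, 6) = 0xA4
k_1 = rotl(K, (3*1+6) mod 8) = rotl(K, 1) = 0x25
k_2 = rotl(K, (3*2+6) mod 8) = rotl(K, 4) = 0x29
k_3 = rotl(K, (3*3+6) mod 8) = rotl(K, 7) = 0x49

0x49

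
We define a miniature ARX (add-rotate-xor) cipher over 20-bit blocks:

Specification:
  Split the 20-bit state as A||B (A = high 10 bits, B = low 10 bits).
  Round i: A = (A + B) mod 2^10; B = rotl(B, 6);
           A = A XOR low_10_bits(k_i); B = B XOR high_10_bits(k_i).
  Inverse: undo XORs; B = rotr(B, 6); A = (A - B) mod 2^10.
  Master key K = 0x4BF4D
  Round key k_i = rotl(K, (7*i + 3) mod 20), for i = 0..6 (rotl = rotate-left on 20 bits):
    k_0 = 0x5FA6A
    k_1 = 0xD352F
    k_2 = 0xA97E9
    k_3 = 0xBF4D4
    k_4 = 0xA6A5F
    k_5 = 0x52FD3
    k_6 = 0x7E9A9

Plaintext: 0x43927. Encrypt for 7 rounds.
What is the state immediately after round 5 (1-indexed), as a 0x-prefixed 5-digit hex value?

s_0 = plaintext = 0x43927
s_1 = Round(s_0, k_0) = 0x17CAC
s_2 = Round(s_1, k_1) = 0x09047
s_3 = Round(s_2, k_2) = 0xE0B61
s_4 = Round(s_3, k_3) = 0x8DE8B
s_5 = Round(s_4, k_4) = 0xA7472
s_6 = Round(s_5, k_5) = 0x371CC
s_7 = Round(s_6, k_6) = 0xC06E6

0xA7472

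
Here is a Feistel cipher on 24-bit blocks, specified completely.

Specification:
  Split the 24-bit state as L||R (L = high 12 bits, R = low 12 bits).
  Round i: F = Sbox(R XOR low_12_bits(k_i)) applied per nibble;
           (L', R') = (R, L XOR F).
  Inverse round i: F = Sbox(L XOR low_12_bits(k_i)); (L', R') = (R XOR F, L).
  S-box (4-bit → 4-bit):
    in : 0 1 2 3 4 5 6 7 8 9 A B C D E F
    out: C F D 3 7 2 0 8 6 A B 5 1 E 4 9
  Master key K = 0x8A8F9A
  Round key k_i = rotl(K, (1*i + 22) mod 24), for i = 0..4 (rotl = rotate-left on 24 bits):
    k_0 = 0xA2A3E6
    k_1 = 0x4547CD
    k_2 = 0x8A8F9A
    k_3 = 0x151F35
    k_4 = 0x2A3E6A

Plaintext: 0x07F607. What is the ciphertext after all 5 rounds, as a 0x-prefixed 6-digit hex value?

0x2896B0

s_0 = plaintext = 0x07F607
s_1 = Round(s_0, k_0) = 0x607230
s_2 = Round(s_1, k_1) = 0x230499
s_3 = Round(s_2, k_2) = 0x4997F3
s_4 = Round(s_3, k_3) = 0x7F3289
s_5 = Round(s_4, k_4) = 0x2896B0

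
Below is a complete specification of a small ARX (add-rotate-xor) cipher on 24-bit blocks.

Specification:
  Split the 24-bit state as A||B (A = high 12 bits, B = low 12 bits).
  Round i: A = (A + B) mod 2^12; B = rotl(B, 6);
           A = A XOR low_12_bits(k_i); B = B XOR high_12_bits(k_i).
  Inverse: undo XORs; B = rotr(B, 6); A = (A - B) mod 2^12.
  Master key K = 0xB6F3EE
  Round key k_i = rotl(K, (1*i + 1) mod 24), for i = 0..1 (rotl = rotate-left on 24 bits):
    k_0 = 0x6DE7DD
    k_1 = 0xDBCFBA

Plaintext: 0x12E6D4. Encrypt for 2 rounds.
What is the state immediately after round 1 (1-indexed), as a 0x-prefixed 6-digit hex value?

0xFDF3C5

s_0 = plaintext = 0x12E6D4
s_1 = Round(s_0, k_0) = 0xFDF3C5
s_2 = Round(s_1, k_1) = 0xC1ECF3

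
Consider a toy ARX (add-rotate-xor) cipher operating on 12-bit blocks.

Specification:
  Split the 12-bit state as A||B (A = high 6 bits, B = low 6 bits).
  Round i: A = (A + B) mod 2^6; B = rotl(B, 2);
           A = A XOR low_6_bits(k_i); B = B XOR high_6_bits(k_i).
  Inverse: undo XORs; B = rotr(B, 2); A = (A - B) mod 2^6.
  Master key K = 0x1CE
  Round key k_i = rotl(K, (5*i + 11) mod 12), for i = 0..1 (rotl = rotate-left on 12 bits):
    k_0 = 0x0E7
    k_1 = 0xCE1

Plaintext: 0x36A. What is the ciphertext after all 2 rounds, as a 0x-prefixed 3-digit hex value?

s_0 = plaintext = 0x36A
s_1 = Round(s_0, k_0) = 0x429
s_2 = Round(s_1, k_1) = 0x615

0x615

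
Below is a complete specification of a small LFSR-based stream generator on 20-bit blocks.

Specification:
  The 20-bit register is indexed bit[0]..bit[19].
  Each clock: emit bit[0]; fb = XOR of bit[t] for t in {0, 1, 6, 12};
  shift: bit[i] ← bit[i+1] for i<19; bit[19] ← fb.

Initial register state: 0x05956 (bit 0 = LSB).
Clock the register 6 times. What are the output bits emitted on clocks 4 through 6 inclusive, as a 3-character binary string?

010

reg_0 = 0x05956
clock 1: out=0, reg = 0x82CAB
clock 2: out=1, reg = 0x41655
clock 3: out=1, reg = 0xA0B2A
clock 4: out=0, reg = 0xD0595
clock 5: out=1, reg = 0xE82CA
clock 6: out=0, reg = 0x74165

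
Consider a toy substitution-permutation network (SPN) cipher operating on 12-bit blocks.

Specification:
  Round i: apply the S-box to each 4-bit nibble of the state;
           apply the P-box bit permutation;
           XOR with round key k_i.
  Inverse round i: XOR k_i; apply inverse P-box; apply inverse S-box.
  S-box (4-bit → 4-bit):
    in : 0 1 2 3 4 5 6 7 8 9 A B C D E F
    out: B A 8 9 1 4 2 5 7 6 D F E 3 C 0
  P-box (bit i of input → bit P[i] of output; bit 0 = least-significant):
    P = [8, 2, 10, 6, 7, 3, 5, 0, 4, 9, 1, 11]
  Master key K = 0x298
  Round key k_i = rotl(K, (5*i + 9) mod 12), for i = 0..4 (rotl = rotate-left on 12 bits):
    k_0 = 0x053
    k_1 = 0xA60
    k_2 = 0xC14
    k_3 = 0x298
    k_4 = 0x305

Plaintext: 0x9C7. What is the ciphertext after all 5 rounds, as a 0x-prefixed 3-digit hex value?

0x1B8

s_0 = plaintext = 0x9C7
s_1 = Round(s_0, k_0) = 0x778
s_2 = Round(s_1, k_1) = 0xFD6
s_3 = Round(s_2, k_2) = 0xC98
s_4 = Round(s_3, k_3) = 0xDB6
s_5 = Round(s_4, k_4) = 0x1B8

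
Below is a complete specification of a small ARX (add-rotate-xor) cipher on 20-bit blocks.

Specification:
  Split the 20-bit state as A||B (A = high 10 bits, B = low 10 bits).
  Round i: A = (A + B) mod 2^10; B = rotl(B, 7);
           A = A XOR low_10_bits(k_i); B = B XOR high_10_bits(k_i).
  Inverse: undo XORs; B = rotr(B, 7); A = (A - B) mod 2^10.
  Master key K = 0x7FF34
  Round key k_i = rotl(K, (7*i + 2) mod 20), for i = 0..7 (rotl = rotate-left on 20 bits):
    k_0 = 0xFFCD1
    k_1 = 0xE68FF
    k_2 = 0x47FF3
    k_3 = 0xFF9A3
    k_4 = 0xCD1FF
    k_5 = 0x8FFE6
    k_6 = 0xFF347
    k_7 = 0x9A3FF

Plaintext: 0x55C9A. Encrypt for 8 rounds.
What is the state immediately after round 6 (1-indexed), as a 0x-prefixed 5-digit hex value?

s_0 = plaintext = 0x55C9A
s_1 = Round(s_0, k_0) = 0x482EC
s_2 = Round(s_1, k_1) = 0x3CDC7
s_3 = Round(s_2, k_2) = 0x526A7
s_4 = Round(s_3, k_3) = 0x94C2A
s_5 = Round(s_4, k_4) = 0xE0A31
s_6 = Round(s_5, k_5) = 0x956F9
s_7 = Round(s_6, k_6) = 0x82723
s_8 = Round(s_7, k_7) = 0xB4F8C

0x956F9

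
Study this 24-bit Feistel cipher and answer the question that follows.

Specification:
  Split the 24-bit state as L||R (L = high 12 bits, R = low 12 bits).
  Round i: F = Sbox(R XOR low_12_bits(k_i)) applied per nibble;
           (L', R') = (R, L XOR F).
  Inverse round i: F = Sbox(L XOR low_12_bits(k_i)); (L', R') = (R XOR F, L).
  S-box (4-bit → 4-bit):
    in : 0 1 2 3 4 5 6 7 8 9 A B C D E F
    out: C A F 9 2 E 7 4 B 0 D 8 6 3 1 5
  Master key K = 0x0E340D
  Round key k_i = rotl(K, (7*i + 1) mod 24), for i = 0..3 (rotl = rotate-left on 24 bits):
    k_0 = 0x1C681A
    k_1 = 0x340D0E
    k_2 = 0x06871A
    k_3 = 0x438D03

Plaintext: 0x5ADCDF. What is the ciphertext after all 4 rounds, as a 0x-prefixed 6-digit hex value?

s_0 = plaintext = 0x5ADCDF
s_1 = Round(s_0, k_0) = 0xCDF7C3
s_2 = Round(s_1, k_1) = 0x7C31BC
s_3 = Round(s_2, k_2) = 0x1BC014
s_4 = Round(s_3, k_3) = 0x014218

0x014218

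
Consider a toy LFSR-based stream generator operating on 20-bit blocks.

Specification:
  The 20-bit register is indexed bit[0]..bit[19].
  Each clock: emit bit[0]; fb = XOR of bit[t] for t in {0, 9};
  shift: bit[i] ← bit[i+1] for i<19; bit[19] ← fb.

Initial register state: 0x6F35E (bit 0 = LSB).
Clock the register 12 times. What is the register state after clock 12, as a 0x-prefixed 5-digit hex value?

0x8276F

reg_0 = 0x6F35E
clock 1: out=0, reg = 0xB79AF
clock 2: out=1, reg = 0xDBCD7
clock 3: out=1, reg = 0xEDE6B
clock 4: out=1, reg = 0x76F35
clock 5: out=1, reg = 0x3B79A
clock 6: out=0, reg = 0x9DBCD
clock 7: out=1, reg = 0x4EDE6
clock 8: out=0, reg = 0x276F3
clock 9: out=1, reg = 0x13B79
clock 10: out=1, reg = 0x09DBC
clock 11: out=0, reg = 0x04EDE
clock 12: out=0, reg = 0x8276F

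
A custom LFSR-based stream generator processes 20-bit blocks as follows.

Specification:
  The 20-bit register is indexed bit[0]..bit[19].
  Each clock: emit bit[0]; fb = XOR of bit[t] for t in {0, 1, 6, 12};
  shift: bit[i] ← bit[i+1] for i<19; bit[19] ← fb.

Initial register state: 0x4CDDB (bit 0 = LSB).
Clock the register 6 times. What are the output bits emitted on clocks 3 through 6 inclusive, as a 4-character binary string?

0110

reg_0 = 0x4CDDB
clock 1: out=1, reg = 0xA66ED
clock 2: out=1, reg = 0x53376
clock 3: out=0, reg = 0xA99BB
clock 4: out=1, reg = 0xD4CDD
clock 5: out=1, reg = 0x6A66E
clock 6: out=0, reg = 0x35337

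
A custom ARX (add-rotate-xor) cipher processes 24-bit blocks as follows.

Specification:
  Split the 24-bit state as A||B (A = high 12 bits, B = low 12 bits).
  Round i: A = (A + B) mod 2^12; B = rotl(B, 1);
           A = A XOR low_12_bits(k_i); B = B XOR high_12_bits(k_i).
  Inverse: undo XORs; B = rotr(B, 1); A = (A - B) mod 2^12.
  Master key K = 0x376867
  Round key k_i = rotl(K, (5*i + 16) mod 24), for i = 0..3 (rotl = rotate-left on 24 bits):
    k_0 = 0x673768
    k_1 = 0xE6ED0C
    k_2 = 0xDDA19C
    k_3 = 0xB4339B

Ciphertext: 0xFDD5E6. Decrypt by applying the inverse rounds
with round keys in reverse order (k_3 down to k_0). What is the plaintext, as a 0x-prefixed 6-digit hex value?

0xE080F3

s_0 = ciphertext = 0xFDD5E6
s_1 = InvRound(s_0, k_3) = 0xCF4F52
s_2 = InvRound(s_1, k_2) = 0xC24144
s_3 = InvRound(s_2, k_1) = 0x993795
s_4 = InvRound(s_3, k_0) = 0xE080F3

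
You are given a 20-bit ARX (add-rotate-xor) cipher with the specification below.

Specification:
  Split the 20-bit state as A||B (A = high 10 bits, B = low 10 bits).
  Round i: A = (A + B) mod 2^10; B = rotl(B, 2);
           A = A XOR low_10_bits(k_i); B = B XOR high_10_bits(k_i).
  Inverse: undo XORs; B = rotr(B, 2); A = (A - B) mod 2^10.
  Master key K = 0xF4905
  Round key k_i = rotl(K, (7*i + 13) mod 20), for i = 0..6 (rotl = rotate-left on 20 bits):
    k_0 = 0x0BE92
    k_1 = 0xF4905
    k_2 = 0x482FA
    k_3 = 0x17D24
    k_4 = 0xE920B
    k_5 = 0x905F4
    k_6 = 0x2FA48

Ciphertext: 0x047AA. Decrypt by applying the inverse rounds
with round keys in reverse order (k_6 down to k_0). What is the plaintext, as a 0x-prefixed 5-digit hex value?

s_0 = ciphertext = 0x047AA
s_1 = InvRound(s_0, k_6) = 0x650C5
s_2 = InvRound(s_1, k_5) = 0xEFCA1
s_3 = InvRound(s_2, k_4) = 0xFCDC1
s_4 = InvRound(s_3, k_3) = 0x1C267
s_5 = InvRound(s_4, k_2) = 0xAE7D1
s_6 = InvRound(s_5, k_1) = 0x2F300
s_7 = InvRound(s_6, k_0) = 0x98FCB

0x98FCB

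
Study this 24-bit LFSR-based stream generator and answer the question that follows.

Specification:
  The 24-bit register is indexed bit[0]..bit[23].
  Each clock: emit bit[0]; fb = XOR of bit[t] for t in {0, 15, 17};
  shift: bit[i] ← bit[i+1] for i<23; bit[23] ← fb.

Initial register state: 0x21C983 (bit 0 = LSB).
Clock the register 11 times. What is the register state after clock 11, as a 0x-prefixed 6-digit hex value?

reg_0 = 0x21C983
clock 1: out=1, reg = 0x10E4C1
clock 2: out=1, reg = 0x087260
clock 3: out=0, reg = 0x043930
clock 4: out=0, reg = 0x021C98
clock 5: out=0, reg = 0x810E4C
clock 6: out=0, reg = 0x408726
clock 7: out=0, reg = 0xA04393
clock 8: out=1, reg = 0xD021C9
clock 9: out=1, reg = 0xE810E4
clock 10: out=0, reg = 0x740872
clock 11: out=0, reg = 0x3A0439

0x3A0439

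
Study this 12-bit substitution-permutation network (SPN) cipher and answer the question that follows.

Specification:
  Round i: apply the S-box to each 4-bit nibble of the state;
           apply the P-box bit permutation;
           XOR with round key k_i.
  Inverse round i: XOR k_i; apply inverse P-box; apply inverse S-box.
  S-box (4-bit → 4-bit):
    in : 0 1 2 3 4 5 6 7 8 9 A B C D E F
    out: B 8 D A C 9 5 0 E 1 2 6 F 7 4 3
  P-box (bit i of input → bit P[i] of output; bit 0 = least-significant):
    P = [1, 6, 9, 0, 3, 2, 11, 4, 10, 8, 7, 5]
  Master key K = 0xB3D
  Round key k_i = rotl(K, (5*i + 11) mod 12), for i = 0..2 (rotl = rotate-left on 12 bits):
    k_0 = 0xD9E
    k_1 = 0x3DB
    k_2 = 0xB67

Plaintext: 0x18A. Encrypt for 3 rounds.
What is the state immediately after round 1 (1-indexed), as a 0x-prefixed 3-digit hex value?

0x5EA

s_0 = plaintext = 0x18A
s_1 = Round(s_0, k_0) = 0x5EA
s_2 = Round(s_1, k_1) = 0xFBB
s_3 = Round(s_2, k_2) = 0x423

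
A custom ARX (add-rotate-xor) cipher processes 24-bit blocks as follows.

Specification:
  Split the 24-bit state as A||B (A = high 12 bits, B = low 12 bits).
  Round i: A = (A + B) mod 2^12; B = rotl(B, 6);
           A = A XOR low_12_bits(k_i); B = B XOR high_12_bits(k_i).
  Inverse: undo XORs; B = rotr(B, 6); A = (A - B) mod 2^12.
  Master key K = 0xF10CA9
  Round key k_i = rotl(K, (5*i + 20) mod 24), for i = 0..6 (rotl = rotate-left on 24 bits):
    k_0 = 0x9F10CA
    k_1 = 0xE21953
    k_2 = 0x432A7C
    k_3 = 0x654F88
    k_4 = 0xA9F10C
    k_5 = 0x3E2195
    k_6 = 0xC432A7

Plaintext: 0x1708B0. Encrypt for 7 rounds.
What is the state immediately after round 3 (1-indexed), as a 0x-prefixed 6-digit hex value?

0xE98999

s_0 = plaintext = 0x1708B0
s_1 = Round(s_0, k_0) = 0xAEA5D3
s_2 = Round(s_1, k_1) = 0x9EEAF6
s_3 = Round(s_2, k_2) = 0xE98999
s_4 = Round(s_3, k_3) = 0x7B9032
s_5 = Round(s_4, k_4) = 0x6E761F
s_6 = Round(s_5, k_5) = 0xC9343A
s_7 = Round(s_6, k_6) = 0x26A2D3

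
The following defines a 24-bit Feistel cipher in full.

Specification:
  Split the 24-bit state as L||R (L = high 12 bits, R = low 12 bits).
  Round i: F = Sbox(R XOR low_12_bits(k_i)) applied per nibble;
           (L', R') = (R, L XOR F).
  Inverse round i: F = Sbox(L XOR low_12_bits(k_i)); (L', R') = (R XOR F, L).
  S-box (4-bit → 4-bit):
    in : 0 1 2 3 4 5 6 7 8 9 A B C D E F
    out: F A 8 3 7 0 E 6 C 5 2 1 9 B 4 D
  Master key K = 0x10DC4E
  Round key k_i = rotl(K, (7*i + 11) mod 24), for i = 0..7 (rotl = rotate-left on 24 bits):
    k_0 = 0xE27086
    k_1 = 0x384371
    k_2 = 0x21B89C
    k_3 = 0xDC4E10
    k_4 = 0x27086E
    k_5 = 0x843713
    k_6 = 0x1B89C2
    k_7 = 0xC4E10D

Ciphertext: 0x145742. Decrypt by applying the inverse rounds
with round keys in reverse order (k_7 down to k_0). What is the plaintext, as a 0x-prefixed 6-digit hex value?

s_0 = ciphertext = 0x145742
s_1 = InvRound(s_0, k_7) = 0x83E145
s_2 = InvRound(s_1, k_6) = 0xB9C83E
s_3 = InvRound(s_2, k_5) = 0x1F3B9C
s_4 = InvRound(s_3, k_4) = 0xEC71F3
s_5 = InvRound(s_4, k_3) = 0xE45EC7
s_6 = InvRound(s_5, k_2) = 0x072E45
s_7 = InvRound(s_6, k_1) = 0xDB6072
s_8 = InvRound(s_7, k_0) = 0xB4DDB6

0xB4DDB6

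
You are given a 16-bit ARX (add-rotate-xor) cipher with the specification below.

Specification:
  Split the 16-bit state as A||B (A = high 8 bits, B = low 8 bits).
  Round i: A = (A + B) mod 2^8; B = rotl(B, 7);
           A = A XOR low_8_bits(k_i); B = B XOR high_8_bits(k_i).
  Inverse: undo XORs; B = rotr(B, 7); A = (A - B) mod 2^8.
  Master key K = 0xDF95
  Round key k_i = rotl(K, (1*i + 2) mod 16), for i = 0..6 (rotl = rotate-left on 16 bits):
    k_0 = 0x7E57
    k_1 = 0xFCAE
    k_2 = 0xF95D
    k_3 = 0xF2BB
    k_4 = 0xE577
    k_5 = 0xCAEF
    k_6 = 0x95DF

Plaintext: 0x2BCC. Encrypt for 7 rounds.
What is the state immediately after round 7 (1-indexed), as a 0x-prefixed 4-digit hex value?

s_0 = plaintext = 0x2BCC
s_1 = Round(s_0, k_0) = 0xA018
s_2 = Round(s_1, k_1) = 0x16F0
s_3 = Round(s_2, k_2) = 0x5B81
s_4 = Round(s_3, k_3) = 0x6732
s_5 = Round(s_4, k_4) = 0xEEFC
s_6 = Round(s_5, k_5) = 0x05B4
s_7 = Round(s_6, k_6) = 0x66CF

0x66CF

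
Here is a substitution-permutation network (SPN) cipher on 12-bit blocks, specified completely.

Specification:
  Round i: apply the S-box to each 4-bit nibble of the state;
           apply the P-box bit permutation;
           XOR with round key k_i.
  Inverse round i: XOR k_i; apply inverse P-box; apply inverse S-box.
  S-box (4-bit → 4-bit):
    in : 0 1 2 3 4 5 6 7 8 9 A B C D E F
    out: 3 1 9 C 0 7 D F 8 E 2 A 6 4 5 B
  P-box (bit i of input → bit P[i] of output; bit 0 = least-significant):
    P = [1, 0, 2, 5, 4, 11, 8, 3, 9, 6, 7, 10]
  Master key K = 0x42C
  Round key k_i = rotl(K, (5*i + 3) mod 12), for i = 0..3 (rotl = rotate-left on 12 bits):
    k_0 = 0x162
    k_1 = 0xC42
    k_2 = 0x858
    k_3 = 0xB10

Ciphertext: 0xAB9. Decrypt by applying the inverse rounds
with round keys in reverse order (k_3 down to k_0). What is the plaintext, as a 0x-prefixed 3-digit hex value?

s_0 = ciphertext = 0xAB9
s_1 = InvRound(s_0, k_3) = 0xD3B
s_2 = InvRound(s_1, k_2) = 0xBDF
s_3 = InvRound(s_2, k_1) = 0x66C
s_4 = InvRound(s_3, k_0) = 0x23E

0x23E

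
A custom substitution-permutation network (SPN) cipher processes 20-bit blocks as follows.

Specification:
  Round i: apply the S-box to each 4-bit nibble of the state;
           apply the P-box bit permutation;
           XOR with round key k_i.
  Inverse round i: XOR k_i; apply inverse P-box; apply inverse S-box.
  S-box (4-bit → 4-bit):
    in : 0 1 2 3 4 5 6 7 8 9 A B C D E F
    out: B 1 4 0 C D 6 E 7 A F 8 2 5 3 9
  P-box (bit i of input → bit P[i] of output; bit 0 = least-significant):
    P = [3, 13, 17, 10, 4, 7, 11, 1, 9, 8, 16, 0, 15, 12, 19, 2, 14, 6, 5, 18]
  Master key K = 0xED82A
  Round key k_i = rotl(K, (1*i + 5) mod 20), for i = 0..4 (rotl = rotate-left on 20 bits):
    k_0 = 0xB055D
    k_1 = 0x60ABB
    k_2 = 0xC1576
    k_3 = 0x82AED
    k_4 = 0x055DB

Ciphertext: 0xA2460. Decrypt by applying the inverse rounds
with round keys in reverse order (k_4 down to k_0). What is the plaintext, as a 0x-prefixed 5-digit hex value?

s_0 = ciphertext = 0xA2460
s_1 = InvRound(s_0, k_4) = 0xD6908
s_2 = InvRound(s_1, k_3) = 0xABAC3
s_3 = InvRound(s_2, k_2) = 0x4F087
s_4 = InvRound(s_3, k_1) = 0xD01D8
s_5 = InvRound(s_4, k_0) = 0xBBBC4

0xBBBC4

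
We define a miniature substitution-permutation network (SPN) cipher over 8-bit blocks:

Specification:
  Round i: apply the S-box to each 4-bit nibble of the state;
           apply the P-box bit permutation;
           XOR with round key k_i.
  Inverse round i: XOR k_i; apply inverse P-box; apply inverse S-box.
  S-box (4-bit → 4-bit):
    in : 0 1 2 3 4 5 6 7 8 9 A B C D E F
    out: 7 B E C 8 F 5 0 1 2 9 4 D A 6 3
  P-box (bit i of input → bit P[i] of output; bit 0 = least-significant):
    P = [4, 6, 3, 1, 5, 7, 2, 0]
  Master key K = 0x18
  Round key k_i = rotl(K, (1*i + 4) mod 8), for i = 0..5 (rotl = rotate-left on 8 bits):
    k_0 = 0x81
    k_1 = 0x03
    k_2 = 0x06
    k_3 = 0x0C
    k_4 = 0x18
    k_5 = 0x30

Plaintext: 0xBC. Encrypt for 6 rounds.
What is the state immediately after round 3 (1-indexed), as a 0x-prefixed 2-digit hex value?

s_0 = plaintext = 0xBC
s_1 = Round(s_0, k_0) = 0x9F
s_2 = Round(s_1, k_1) = 0xD3
s_3 = Round(s_2, k_2) = 0x8D
s_4 = Round(s_3, k_3) = 0x6E
s_5 = Round(s_4, k_4) = 0x74
s_6 = Round(s_5, k_5) = 0x32

0x8D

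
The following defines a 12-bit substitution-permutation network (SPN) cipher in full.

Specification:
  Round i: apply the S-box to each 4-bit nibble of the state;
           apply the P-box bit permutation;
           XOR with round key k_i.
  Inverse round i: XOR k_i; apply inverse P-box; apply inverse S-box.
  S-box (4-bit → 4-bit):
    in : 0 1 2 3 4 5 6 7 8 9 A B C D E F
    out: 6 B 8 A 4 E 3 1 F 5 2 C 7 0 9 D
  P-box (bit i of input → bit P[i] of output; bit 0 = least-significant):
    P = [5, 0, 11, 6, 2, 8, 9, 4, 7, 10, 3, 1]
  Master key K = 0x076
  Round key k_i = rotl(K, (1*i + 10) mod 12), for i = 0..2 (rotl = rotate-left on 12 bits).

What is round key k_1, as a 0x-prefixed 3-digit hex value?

K = 0x076
k_0 = rotl(K, (1*0+10) mod 12) = rotl(K, 10) = 0x81D
k_1 = rotl(K, (1*1+10) mod 12) = rotl(K, 11) = 0x03B

0x03B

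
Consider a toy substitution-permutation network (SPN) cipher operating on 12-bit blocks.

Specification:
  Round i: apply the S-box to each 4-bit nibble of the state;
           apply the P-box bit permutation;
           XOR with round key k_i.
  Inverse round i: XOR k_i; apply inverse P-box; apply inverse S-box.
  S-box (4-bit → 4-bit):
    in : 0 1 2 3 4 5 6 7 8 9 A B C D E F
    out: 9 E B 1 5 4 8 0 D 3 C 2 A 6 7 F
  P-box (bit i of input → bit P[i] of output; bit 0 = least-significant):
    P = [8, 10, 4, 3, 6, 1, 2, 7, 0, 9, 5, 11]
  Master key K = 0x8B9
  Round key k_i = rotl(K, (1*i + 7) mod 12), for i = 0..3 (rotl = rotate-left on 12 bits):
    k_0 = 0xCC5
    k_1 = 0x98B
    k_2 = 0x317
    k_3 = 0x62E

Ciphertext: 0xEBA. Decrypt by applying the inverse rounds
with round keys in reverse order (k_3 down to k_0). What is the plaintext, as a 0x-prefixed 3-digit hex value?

s_0 = ciphertext = 0xEBA
s_1 = InvRound(s_0, k_3) = 0x6A5
s_2 = InvRound(s_1, k_2) = 0x5CE
s_3 = InvRound(s_2, k_1) = 0x04B
s_4 = InvRound(s_3, k_0) = 0x61C

0x61C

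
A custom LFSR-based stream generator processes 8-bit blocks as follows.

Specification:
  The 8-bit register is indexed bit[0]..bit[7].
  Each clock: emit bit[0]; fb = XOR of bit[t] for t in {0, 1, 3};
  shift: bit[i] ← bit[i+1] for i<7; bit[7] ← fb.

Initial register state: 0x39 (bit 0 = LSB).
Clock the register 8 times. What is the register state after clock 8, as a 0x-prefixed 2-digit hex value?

0x62

reg_0 = 0x39
clock 1: out=1, reg = 0x1C
clock 2: out=0, reg = 0x8E
clock 3: out=0, reg = 0x47
clock 4: out=1, reg = 0x23
clock 5: out=1, reg = 0x11
clock 6: out=1, reg = 0x88
clock 7: out=0, reg = 0xC4
clock 8: out=0, reg = 0x62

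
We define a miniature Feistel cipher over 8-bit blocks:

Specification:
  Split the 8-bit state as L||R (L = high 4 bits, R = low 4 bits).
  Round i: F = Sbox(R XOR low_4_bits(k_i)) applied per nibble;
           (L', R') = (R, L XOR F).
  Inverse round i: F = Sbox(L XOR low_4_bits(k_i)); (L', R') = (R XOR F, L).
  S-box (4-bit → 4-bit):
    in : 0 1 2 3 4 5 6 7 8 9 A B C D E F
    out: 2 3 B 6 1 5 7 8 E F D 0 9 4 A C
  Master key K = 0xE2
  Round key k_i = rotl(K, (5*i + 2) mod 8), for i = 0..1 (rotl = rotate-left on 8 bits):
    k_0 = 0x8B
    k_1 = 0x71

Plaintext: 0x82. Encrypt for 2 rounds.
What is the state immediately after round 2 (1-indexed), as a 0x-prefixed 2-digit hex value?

s_0 = plaintext = 0x82
s_1 = Round(s_0, k_0) = 0x27
s_2 = Round(s_1, k_1) = 0x75

0x75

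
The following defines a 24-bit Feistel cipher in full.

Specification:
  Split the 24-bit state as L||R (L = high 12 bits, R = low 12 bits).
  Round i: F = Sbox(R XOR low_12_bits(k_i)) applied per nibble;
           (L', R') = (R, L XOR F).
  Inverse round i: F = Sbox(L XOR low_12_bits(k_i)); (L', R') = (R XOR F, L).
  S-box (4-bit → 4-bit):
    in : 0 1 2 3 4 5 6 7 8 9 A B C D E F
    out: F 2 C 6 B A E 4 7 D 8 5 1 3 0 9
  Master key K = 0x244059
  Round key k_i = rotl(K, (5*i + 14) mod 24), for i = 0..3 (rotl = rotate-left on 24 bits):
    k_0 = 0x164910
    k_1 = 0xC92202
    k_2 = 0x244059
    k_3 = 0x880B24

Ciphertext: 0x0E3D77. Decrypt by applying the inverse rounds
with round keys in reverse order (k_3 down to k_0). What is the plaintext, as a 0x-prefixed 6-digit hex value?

0x27B21E

s_0 = ciphertext = 0x0E3D77
s_1 = InvRound(s_0, k_3) = 0x8630E3
s_2 = InvRound(s_1, k_2) = 0x78B863
s_3 = InvRound(s_2, k_1) = 0x21E78B
s_4 = InvRound(s_3, k_0) = 0x27B21E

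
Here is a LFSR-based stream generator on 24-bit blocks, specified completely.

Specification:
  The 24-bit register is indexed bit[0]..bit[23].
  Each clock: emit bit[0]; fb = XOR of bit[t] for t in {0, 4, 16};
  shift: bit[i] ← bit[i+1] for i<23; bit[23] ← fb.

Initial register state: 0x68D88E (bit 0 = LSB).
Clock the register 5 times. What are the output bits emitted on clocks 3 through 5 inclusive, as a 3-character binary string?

110

reg_0 = 0x68D88E
clock 1: out=0, reg = 0x346C47
clock 2: out=1, reg = 0x9A3623
clock 3: out=1, reg = 0xCD1B11
clock 4: out=1, reg = 0xE68D88
clock 5: out=0, reg = 0x7346C4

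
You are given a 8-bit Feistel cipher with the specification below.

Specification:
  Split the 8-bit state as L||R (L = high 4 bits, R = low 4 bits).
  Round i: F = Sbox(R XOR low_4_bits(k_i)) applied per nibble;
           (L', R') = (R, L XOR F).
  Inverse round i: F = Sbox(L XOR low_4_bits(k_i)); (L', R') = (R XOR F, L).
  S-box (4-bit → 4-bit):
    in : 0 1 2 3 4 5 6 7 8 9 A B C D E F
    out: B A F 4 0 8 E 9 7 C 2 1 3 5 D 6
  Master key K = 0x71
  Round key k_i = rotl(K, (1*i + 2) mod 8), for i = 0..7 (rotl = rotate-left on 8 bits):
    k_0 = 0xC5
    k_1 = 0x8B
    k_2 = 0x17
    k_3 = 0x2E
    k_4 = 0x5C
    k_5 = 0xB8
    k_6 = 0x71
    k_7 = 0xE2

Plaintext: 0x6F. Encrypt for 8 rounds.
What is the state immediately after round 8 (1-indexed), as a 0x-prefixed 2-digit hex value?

s_0 = plaintext = 0x6F
s_1 = Round(s_0, k_0) = 0xF4
s_2 = Round(s_1, k_1) = 0x49
s_3 = Round(s_2, k_2) = 0x99
s_4 = Round(s_3, k_3) = 0x90
s_5 = Round(s_4, k_4) = 0x0A
s_6 = Round(s_5, k_5) = 0xAF
s_7 = Round(s_6, k_6) = 0xF7
s_8 = Round(s_7, k_7) = 0x77

0x77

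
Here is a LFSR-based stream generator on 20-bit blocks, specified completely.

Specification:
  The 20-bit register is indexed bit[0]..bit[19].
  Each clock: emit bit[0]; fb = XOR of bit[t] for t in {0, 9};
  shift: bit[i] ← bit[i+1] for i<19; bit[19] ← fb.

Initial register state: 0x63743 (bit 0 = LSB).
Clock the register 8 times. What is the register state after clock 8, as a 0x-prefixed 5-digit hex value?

reg_0 = 0x63743
clock 1: out=1, reg = 0x31BA1
clock 2: out=1, reg = 0x18DD0
clock 3: out=0, reg = 0x0C6E8
clock 4: out=0, reg = 0x86374
clock 5: out=0, reg = 0xC31BA
clock 6: out=0, reg = 0x618DD
clock 7: out=1, reg = 0xB0C6E
clock 8: out=0, reg = 0x58637

0x58637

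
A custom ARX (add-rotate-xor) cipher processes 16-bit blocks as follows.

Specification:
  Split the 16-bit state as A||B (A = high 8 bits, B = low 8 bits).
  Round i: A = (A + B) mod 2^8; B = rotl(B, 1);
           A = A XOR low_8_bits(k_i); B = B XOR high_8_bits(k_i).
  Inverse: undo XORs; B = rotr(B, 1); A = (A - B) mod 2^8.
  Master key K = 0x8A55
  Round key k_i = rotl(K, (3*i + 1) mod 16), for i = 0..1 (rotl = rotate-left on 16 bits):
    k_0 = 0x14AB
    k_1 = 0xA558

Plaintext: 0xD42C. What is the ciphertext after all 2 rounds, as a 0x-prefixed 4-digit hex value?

s_0 = plaintext = 0xD42C
s_1 = Round(s_0, k_0) = 0xAB4C
s_2 = Round(s_1, k_1) = 0xAF3D

0xAF3D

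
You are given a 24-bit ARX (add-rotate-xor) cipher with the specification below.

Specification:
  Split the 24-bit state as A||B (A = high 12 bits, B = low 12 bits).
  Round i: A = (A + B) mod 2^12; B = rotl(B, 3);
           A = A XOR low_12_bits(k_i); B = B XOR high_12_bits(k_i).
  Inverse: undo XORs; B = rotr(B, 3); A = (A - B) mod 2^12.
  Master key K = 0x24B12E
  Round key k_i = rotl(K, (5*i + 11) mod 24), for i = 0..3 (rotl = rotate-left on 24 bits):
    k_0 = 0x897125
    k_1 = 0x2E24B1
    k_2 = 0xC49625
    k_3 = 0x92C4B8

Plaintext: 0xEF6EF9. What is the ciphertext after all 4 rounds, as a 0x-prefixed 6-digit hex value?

s_0 = plaintext = 0xEF6EF9
s_1 = Round(s_0, k_0) = 0xCCAF58
s_2 = Round(s_1, k_1) = 0x893825
s_3 = Round(s_2, k_2) = 0x69DD65
s_4 = Round(s_3, k_3) = 0x0BA202

0x0BA202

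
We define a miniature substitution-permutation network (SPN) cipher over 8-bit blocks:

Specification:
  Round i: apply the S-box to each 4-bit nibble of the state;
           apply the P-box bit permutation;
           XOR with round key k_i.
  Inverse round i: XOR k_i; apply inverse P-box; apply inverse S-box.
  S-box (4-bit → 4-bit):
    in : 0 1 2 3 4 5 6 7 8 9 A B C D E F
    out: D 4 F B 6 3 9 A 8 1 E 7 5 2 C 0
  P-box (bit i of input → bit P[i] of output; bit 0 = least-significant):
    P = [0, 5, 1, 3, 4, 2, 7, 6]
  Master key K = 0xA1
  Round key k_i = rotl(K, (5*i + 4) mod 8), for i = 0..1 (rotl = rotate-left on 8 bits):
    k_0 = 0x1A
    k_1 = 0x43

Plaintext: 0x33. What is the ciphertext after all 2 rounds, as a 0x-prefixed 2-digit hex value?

0x3B

s_0 = plaintext = 0x33
s_1 = Round(s_0, k_0) = 0x67
s_2 = Round(s_1, k_1) = 0x3B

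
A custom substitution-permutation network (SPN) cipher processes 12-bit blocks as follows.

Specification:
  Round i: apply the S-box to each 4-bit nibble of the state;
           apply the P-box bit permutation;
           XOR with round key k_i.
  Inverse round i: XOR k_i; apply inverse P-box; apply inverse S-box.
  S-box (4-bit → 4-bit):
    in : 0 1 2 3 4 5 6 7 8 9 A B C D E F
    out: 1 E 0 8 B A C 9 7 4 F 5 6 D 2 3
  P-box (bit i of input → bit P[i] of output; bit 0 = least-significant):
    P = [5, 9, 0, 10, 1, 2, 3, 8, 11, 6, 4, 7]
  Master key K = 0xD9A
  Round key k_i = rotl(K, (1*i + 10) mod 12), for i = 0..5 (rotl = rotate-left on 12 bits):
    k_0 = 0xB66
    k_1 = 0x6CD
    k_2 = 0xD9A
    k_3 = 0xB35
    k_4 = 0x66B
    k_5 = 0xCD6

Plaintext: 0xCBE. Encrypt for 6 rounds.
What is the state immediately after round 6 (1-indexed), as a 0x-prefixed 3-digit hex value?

s_0 = plaintext = 0xCBE
s_1 = Round(s_0, k_0) = 0x93C
s_2 = Round(s_1, k_1) = 0x5DC
s_3 = Round(s_2, k_2) = 0xE51
s_4 = Round(s_3, k_3) = 0xC70
s_5 = Round(s_4, k_4) = 0x719
s_6 = Round(s_5, k_5) = 0x55B

0x55B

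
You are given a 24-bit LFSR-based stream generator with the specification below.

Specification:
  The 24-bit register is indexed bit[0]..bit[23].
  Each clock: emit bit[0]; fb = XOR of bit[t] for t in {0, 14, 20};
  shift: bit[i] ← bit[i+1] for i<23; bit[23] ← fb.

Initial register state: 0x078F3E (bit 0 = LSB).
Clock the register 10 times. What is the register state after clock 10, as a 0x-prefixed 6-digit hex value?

0x4801E3

reg_0 = 0x078F3E
clock 1: out=0, reg = 0x03C79F
clock 2: out=1, reg = 0x01E3CF
clock 3: out=1, reg = 0x00F1E7
clock 4: out=1, reg = 0x0078F3
clock 5: out=1, reg = 0x003C79
clock 6: out=1, reg = 0x801E3C
clock 7: out=0, reg = 0x400F1E
clock 8: out=0, reg = 0x20078F
clock 9: out=1, reg = 0x9003C7
clock 10: out=1, reg = 0x4801E3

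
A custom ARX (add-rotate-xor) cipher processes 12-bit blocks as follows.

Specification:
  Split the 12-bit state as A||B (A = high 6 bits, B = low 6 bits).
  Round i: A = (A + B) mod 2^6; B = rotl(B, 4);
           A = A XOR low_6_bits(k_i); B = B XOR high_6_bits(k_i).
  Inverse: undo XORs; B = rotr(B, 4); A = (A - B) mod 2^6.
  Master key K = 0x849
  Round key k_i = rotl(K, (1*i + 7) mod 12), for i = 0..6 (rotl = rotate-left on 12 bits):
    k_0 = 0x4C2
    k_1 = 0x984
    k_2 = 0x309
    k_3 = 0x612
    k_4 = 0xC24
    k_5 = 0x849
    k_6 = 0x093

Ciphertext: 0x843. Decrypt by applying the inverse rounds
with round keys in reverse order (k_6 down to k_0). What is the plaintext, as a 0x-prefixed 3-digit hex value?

s_0 = ciphertext = 0x843
s_1 = InvRound(s_0, k_6) = 0xB84
s_2 = InvRound(s_1, k_5) = 0x456
s_3 = InvRound(s_2, k_4) = 0x6DA
s_4 = InvRound(s_3, k_3) = 0x048
s_5 = InvRound(s_4, k_2) = 0xE10
s_6 = InvRound(s_5, k_1) = 0x85B
s_7 = InvRound(s_6, k_0) = 0x0E0

0x0E0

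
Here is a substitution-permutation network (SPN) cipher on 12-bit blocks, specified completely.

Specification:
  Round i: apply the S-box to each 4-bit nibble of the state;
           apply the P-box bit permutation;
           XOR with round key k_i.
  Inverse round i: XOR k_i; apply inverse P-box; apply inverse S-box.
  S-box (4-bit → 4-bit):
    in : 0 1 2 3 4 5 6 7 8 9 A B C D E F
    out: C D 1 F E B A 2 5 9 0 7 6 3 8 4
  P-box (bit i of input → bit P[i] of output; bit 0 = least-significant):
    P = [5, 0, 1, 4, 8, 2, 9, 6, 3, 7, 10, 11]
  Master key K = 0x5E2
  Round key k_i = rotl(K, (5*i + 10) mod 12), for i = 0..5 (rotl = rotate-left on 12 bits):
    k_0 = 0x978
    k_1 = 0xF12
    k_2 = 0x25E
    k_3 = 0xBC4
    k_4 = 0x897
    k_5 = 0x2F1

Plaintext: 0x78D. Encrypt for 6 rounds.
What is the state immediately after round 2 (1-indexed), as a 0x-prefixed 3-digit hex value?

0xE26

s_0 = plaintext = 0x78D
s_1 = Round(s_0, k_0) = 0xAD9
s_2 = Round(s_1, k_1) = 0xE26
s_3 = Round(s_2, k_2) = 0xB4F
s_4 = Round(s_3, k_3) = 0xD0A
s_5 = Round(s_4, k_4) = 0xA5F
s_6 = Round(s_5, k_5) = 0x3B7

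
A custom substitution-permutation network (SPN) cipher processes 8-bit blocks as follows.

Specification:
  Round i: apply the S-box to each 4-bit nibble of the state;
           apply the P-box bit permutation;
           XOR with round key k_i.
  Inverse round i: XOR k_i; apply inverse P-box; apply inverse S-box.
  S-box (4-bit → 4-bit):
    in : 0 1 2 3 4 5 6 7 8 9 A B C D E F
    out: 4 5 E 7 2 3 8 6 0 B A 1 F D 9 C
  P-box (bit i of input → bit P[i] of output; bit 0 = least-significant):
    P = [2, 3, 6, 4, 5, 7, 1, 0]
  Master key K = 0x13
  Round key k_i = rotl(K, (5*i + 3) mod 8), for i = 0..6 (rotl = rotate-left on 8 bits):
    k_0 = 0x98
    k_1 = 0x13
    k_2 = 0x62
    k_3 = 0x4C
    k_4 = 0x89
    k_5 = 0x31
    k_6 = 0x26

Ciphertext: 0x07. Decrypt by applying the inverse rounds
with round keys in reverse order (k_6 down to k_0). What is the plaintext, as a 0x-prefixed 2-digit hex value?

0xFF

s_0 = ciphertext = 0x07
s_1 = InvRound(s_0, k_6) = 0xE8
s_2 = InvRound(s_1, k_5) = 0xA2
s_3 = InvRound(s_2, k_4) = 0xD4
s_4 = InvRound(s_3, k_3) = 0x4A
s_5 = InvRound(s_4, k_2) = 0xB4
s_6 = InvRound(s_5, k_1) = 0xCB
s_7 = InvRound(s_6, k_0) = 0xFF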